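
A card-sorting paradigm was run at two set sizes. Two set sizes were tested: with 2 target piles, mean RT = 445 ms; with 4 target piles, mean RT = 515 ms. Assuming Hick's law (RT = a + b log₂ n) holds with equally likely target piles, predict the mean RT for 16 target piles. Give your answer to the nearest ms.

Fit slope and intercept:
  b = (515 − 445) / (log₂ 4 − log₂ 2) = 70 / (2 − 1) = 70 ms/bit
  a = 445 − 70 × 1 = 375 ms
Then RT(16) = 375 + 70 × log₂ 16 = 375 + 70 × 4 ≈ 655.000 ms.

655 ms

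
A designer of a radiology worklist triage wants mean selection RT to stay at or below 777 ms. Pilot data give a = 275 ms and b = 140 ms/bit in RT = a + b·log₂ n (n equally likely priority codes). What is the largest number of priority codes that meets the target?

140·log₂ n ≤ 777 − 275 = 502, giving log₂ n ≤ 3.5857 and n ≤ 12.006. The largest whole number is 12.

12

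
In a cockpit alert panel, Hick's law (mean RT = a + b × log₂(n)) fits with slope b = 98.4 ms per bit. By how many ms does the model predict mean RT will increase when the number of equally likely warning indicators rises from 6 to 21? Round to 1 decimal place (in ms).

Only the slope matters, since a is common to both: ΔRT = b·log₂(n₂/n₁).
log₂(21) − log₂(6) = 4.3923 − 2.5850 = 1.8074.
ΔRT = 98.4 × 1.8074 = 177.844 ms.

177.8 ms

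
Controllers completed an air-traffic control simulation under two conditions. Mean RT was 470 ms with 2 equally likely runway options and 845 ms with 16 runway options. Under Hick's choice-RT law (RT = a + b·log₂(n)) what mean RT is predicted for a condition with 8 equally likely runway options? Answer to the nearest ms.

720 ms

With log₂ n on the abscissa the relation is linear; from the two conditions:
  b = (845 − 470) / (log₂ 16 − log₂ 2) = 375 / (4 − 1) = 125 ms/bit
  a = 470 − 125 × 1 = 345 ms
Then RT(8) = 345 + 125 × log₂ 8 = 345 + 125 × 3 ≈ 720.000 ms.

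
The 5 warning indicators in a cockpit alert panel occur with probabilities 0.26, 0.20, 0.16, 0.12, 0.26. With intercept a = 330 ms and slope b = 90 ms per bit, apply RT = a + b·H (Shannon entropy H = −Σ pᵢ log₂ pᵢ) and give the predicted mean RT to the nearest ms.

Entropy contributions −pᵢ log₂ pᵢ: 0.5053, 0.4644, 0.4230, 0.3671, 0.5053; sum H = 2.2650 bits.
RT = a + bH = 330 + 90·2.2650 = 533.85 ms.

534 ms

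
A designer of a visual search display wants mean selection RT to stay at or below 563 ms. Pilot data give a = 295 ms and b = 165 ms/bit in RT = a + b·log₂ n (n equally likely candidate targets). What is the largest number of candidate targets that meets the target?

Information budget: (563 − 295)/165 = 1.6242 bits, so n ≤ 2^1.6242 = 3.083 → at most 3.

3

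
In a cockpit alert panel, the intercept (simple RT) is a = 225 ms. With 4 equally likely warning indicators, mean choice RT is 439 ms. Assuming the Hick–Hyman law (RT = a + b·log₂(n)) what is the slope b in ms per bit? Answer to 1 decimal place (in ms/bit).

107.0 ms/bit

4 alternatives carry log₂ 4 = 2 bits; the choice cost is 439 − 225 = 214 ms, so b = 214/2 = 107.000 ms/bit.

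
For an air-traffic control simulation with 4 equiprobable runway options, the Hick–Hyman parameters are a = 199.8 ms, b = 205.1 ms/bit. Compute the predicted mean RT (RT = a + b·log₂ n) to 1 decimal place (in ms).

610.0 ms

log₂(4) = 2 bits, so RT = 199.8 + 205.1 × 2 ≈ 610.000 ms.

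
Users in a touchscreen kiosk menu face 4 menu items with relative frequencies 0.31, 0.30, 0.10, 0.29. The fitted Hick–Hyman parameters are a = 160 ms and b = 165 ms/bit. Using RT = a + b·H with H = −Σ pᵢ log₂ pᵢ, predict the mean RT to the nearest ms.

H = 0.31·log₂(1/0.31) + 0.30·log₂(1/0.30) + 0.10·log₂(1/0.10) + 0.29·log₂(1/0.29) = 1.8950 bits.
RT = 160 + 165 × 1.8950 = 472.67 ms.

473 ms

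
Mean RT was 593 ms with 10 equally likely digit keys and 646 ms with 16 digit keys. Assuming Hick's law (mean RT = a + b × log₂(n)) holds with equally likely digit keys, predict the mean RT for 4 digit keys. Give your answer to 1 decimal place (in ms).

489.7 ms

Fit slope and intercept:
  b = (646 − 593) / (log₂ 16 − log₂ 10) = 53 / (4 − 3.3219) = 78.163 ms/bit
  a = 593 − 78.163 × 3.3219 = 333.349 ms
Then RT(4) = 333.349 + 78.163 × log₂ 4 = 333.349 + 78.163 × 2 ≈ 489.674 ms.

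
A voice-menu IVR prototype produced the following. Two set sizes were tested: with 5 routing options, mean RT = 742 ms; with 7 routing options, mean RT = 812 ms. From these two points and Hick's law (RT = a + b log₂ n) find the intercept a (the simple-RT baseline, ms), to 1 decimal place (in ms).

Slope: b = (812 − 742) / (log₂ 7 − log₂ 5) = 70/0.4854 = 144.203 ms/bit.
a = RT₁ − b·log₂ n₁ = 742 − 144.203 × 2.3219 = 407.171 ms.

407.2 ms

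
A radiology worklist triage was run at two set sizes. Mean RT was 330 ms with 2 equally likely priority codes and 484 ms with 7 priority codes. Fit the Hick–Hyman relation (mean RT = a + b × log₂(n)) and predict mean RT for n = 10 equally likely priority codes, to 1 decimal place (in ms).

Fit slope and intercept:
  b = (484 − 330) / (log₂ 7 − log₂ 2) = 154 / (2.8074 − 1) = 85.207 ms/bit
  a = 330 − 85.207 × 1 = 244.793 ms
Then RT(10) = 244.793 + 85.207 × log₂ 10 = 244.793 + 85.207 × 3.3219 ≈ 527.845 ms.

527.8 ms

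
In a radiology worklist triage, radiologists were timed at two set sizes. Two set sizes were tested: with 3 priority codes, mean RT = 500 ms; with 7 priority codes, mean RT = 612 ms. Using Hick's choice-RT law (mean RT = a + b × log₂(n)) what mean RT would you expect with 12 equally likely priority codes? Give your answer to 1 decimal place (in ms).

683.2 ms

RT is linear in log₂ n, so two points fix the line:
  b = (612 − 500) / (log₂ 7 − log₂ 3) = 112 / (2.8074 − 1.5850) = 91.624 ms/bit
  a = 500 − 91.624 × 1.5850 = 354.780 ms
Then RT(12) = 354.780 + 91.624 × log₂ 12 = 354.780 + 91.624 × 3.5850 ≈ 683.247 ms.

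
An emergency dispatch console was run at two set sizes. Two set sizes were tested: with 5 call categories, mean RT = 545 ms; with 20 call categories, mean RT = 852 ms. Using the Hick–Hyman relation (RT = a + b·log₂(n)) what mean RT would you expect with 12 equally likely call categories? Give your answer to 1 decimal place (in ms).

Fit slope and intercept:
  b = (852 − 545) / (log₂ 20 − log₂ 5) = 307 / (4.3219 − 2.3219) = 153.500 ms/bit
  a = 545 − 153.500 × 2.3219 = 188.584 ms
Then RT(12) = 188.584 + 153.500 × log₂ 12 = 188.584 + 153.500 × 3.5850 ≈ 738.876 ms.

738.9 ms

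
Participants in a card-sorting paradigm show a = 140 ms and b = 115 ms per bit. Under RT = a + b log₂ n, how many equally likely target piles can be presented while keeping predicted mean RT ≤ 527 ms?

115·log₂ n ≤ 527 − 140 = 387, giving log₂ n ≤ 3.3652 and n ≤ 10.305. The largest whole number is 10.

10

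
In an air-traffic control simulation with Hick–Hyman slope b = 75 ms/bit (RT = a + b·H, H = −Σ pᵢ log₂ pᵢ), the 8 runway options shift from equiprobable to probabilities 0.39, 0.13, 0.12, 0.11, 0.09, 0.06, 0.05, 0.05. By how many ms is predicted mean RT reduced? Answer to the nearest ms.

The RT saving is b·ΔH. Equiprobable H₀ = log₂(8) = 3.0000 bits; with the given probabilities H = 2.6182 bits.
b·(H₀ − H) = 75 × (3.0000 − 2.6182) = 28.64 ms.

29 ms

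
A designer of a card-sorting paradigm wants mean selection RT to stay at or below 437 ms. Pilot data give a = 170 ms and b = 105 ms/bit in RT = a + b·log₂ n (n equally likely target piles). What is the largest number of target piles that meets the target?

Set 170 + 105·log₂ n ≤ 437 → log₂ n ≤ (437 − 170)/105 = 2.5429.
So n ≤ 2^2.5429 = 5.827; the largest integer n is 5.

5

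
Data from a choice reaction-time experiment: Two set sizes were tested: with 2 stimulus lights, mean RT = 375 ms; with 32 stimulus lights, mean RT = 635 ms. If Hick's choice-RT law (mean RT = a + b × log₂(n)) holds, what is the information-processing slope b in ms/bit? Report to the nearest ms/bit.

65 ms/bit

b = (RT₂ − RT₁)/(log₂ n₂ − log₂ n₁) = (635 − 375)/(5 − 1) = 65 ms/bit.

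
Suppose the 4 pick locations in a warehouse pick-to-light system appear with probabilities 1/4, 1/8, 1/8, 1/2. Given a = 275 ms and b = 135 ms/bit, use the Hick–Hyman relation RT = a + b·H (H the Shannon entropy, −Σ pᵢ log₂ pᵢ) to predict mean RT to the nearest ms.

H = −Σ pᵢ log₂ pᵢ = 0.25·2 + 0.125·3 + 0.125·3 + 0.5·1 = 1.750 bits.
RT = 275 + 135 × 1.750 = 511.25 ms.

511 ms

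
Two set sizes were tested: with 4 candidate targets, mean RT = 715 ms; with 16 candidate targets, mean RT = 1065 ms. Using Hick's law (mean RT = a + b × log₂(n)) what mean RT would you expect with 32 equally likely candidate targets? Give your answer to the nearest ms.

RT is linear in log₂ n, so two points fix the line:
  b = (1065 − 715) / (log₂ 16 − log₂ 4) = 350 / (4 − 2) = 175 ms/bit
  a = 715 − 175 × 2 = 365 ms
Then RT(32) = 365 + 175 × log₂ 32 = 365 + 175 × 5 ≈ 1240.000 ms.

1240 ms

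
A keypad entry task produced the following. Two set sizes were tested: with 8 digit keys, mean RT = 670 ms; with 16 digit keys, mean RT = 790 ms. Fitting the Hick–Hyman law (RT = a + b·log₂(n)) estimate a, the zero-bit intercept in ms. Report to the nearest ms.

310 ms

The slope on a log₂ axis is (790 − 670) / (4 − 3) = 120 ms/bit.
a = RT₁ − b·log₂ n₁ = 670 − 120 × 3 = 310.000 ms.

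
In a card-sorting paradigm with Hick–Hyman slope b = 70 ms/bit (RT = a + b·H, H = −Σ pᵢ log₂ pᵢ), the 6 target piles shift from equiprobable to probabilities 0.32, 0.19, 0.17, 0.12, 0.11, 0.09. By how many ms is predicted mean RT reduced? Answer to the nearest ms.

The RT saving is b·ΔH. Equiprobable H₀ = log₂(6) = 2.5850 bits; with the given probabilities H = 2.4459 bits.
b·(H₀ − H) = 70 × (2.5850 − 2.4459) = 9.74 ms.

10 ms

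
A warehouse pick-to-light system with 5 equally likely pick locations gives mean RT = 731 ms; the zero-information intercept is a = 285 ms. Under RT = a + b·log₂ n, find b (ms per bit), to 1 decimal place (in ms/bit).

b = (731 − 285) / log₂(5) = 446 / 2.3219 = 192.082 ms/bit.

192.1 ms/bit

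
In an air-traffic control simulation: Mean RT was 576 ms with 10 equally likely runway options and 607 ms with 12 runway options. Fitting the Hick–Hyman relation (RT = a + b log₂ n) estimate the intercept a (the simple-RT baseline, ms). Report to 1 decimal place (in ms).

The slope on a log₂ axis is (607 − 576) / (3.5850 − 3.3219) = 117.855 ms/bit.
Intercept: a = 576 − 117.855·log₂(10) = 184.493 ms.

184.5 ms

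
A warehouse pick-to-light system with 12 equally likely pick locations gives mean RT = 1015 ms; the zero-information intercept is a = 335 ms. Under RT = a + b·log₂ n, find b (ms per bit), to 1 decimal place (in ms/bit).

189.7 ms/bit

log₂(12) = 3.5850 bits.
b = (RT − a)/log₂ n = (1015 − 335) / 3.5850 = 189.681 ms/bit.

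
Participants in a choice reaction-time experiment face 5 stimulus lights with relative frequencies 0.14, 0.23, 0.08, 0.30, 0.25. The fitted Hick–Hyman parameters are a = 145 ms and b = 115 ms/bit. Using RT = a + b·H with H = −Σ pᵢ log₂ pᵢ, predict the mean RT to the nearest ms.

H = 0.14·log₂(1/0.14) + 0.23·log₂(1/0.23) + 0.08·log₂(1/0.08) + 0.30·log₂(1/0.30) + 0.25·log₂(1/0.25) = 2.1974 bits.
RT = 145 + 115 × 2.1974 = 397.70 ms.

398 ms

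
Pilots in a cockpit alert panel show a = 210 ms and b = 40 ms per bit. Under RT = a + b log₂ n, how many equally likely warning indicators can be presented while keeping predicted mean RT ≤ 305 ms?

40·log₂ n ≤ 305 − 210 = 95, giving log₂ n ≤ 2.3750 and n ≤ 5.187. The largest whole number is 5.

5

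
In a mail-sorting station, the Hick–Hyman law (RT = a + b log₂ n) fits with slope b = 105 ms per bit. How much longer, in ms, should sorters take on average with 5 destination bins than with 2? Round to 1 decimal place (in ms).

The intercept a cancels: ΔRT = b·(log₂ n₂ − log₂ n₁) = b·log₂(n₂/n₁).
log₂(5) − log₂(2) = 2.3219 − 1 = 1.3219.
ΔRT = 105 × 1.3219 = 138.802 ms.

138.8 ms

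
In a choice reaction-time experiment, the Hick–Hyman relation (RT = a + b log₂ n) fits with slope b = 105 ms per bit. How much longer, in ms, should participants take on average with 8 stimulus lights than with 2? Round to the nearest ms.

ΔRT = (a + b log₂ n₂) − (a + b log₂ n₁) = b·(log₂ n₂ − log₂ n₁).
log₂(8) − log₂(2) = log₂(8/2) = log₂(4) = 2.
ΔRT = 105 × 2.0000 = 210.000 ms.

210 ms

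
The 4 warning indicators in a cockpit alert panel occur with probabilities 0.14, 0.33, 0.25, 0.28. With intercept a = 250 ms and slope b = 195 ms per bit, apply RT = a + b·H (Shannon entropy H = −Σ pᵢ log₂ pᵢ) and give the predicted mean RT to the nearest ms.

628 ms

Entropy contributions −pᵢ log₂ pᵢ: 0.3971, 0.5278, 0.5000, 0.5142; sum H = 1.9392 bits.
RT = a + bH = 250 + 195·1.9392 = 628.13 ms.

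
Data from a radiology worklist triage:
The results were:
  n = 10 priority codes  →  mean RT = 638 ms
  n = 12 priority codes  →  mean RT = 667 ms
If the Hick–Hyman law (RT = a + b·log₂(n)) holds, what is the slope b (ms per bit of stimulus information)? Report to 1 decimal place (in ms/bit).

110.3 ms/bit

b = (RT₂ − RT₁)/(log₂ n₂ − log₂ n₁) = (667 − 638)/(3.5850 − 3.3219) = 110.252 ms/bit.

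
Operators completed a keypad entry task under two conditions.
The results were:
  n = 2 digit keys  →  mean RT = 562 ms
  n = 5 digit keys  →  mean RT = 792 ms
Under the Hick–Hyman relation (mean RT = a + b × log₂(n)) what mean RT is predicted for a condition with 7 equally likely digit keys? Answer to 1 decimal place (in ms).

876.5 ms

With log₂ n on the abscissa the relation is linear; from the two conditions:
  b = (792 − 562) / (log₂ 5 − log₂ 2) = 230 / (2.3219 − 1) = 173.988 ms/bit
  a = 562 − 173.988 × 1 = 388.012 ms
Then RT(7) = 388.012 + 173.988 × log₂ 7 = 388.012 + 173.988 × 2.8074 ≈ 876.459 ms.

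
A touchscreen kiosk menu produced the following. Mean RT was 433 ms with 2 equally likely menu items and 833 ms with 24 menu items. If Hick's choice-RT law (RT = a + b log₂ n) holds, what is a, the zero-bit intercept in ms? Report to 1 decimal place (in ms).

321.4 ms

b = (RT₂ − RT₁)/(log₂ n₂ − log₂ n₁) = (833 − 433)/(4.5850 − 1) = 111.577 ms/bit.
Intercept: a = 433 − 111.577·log₂(2) = 321.423 ms.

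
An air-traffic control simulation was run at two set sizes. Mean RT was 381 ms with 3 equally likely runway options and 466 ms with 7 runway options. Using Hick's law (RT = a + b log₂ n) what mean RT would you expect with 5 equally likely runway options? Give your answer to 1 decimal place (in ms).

Fit slope and intercept:
  b = (466 − 381) / (log₂ 7 − log₂ 3) = 85 / (2.8074 − 1.5850) = 69.536 ms/bit
  a = 381 − 69.536 × 1.5850 = 270.788 ms
Then RT(5) = 270.788 + 69.536 × log₂ 5 = 270.788 + 69.536 × 2.3219 ≈ 432.245 ms.

432.2 ms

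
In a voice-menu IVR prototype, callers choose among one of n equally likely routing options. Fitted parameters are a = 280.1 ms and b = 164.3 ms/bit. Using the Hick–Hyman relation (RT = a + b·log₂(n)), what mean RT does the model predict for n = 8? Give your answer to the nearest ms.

log₂(8) = 3 bits, so RT = 280.1 + 164.3 × 3 ≈ 773.000 ms.

773 ms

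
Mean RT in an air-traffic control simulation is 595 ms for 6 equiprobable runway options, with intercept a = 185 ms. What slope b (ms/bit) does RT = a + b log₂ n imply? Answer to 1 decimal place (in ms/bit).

6 alternatives carry log₂ 6 = 2.5850 bits; the choice cost is 595 − 185 = 410 ms, so b = 410/2.5850 = 158.610 ms/bit.

158.6 ms/bit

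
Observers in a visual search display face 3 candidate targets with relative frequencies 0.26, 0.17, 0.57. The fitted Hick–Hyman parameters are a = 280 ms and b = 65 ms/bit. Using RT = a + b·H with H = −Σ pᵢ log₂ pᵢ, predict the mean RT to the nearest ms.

371 ms

H = 0.26·log₂(1/0.26) + 0.17·log₂(1/0.17) + 0.57·log₂(1/0.57) = 1.4021 bits.
RT = 280 + 65 × 1.4021 = 371.14 ms.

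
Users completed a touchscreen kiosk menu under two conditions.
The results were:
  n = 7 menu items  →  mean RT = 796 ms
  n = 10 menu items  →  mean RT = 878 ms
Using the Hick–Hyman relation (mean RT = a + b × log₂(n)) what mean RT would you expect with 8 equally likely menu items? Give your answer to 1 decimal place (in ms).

Fit slope and intercept:
  b = (878 − 796) / (log₂ 10 − log₂ 7) = 82 / (3.3219 − 2.8074) = 159.355 ms/bit
  a = 796 − 159.355 × 2.8074 = 348.633 ms
Then RT(8) = 348.633 + 159.355 × log₂ 8 = 348.633 + 159.355 × 3 ≈ 826.699 ms.

826.7 ms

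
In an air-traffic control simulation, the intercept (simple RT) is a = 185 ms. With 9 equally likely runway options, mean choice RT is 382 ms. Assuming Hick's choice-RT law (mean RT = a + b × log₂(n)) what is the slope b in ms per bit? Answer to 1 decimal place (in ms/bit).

b = (382 − 185) / log₂(9) = 197 / 3.1699 = 62.147 ms/bit.

62.1 ms/bit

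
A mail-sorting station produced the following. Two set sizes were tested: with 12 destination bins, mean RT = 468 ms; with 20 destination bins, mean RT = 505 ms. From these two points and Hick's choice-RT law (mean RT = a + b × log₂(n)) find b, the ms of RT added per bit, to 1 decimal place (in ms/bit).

50.2 ms/bit

Slope: b = (505 − 468) / (log₂ 20 − log₂ 12) = 37/0.7370 = 50.206 ms/bit.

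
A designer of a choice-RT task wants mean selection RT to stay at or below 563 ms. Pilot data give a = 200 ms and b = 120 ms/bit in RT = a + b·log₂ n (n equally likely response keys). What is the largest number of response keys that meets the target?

Set 200 + 120·log₂ n ≤ 563 → log₂ n ≤ (563 − 200)/120 = 3.0250.
So n ≤ 2^3.0250 = 8.140; the largest integer n is 8.

8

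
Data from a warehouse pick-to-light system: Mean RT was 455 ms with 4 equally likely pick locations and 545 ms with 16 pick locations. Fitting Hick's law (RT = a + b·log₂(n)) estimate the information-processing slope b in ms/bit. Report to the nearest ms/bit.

b = (RT₂ − RT₁)/(log₂ n₂ − log₂ n₁) = (545 − 455)/(4 − 2) = 45 ms/bit.

45 ms/bit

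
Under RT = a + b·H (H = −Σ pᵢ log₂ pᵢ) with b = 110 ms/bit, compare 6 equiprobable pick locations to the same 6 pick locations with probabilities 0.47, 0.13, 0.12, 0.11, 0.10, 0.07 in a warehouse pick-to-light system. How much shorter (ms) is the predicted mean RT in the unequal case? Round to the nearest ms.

The RT saving is b·ΔH. Equiprobable H₀ = log₂(6) = 2.5850 bits; with the given probabilities H = 2.2127 bits.
b·(H₀ − H) = 110 × (2.5850 − 2.2127) = 40.95 ms.

41 ms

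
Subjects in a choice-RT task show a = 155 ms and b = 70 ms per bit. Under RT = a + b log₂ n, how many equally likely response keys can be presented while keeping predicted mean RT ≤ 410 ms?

70·log₂ n ≤ 410 − 155 = 255, giving log₂ n ≤ 3.6429 and n ≤ 12.491. The largest whole number is 12.

12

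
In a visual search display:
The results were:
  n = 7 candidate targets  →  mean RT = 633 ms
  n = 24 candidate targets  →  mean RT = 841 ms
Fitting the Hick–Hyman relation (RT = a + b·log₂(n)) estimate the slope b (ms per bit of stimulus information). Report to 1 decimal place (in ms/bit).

117.0 ms/bit

The slope on a log₂ axis is (841 − 633) / (4.5850 − 2.8074) = 117.011 ms/bit.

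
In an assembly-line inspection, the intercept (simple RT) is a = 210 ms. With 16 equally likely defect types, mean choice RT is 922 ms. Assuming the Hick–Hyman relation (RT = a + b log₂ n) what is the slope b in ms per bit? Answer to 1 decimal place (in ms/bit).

178.0 ms/bit

16 alternatives carry log₂ 16 = 4 bits; the choice cost is 922 − 210 = 712 ms, so b = 712/4 = 178.000 ms/bit.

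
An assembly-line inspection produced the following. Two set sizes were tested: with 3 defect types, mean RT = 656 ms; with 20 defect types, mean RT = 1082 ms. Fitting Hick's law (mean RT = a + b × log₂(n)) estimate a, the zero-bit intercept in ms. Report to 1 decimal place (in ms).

409.3 ms

The slope on a log₂ axis is (1082 − 656) / (4.3219 − 1.5850) = 155.647 ms/bit.
Intercept: a = 656 − 155.647·log₂(3) = 409.306 ms.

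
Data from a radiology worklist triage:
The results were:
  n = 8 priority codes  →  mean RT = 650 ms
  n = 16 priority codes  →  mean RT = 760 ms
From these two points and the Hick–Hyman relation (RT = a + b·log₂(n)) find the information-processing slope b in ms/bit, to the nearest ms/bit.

110 ms/bit

b = (RT₂ − RT₁)/(log₂ n₂ − log₂ n₁) = (760 − 650)/(4 − 3) = 110 ms/bit.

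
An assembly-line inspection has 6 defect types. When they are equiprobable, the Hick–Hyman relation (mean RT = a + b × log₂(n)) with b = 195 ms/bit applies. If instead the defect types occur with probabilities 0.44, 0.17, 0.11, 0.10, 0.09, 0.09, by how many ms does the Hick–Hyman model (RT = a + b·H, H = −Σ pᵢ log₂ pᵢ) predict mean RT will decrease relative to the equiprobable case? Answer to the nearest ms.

63 ms

Equiprobable entropy H₀ = log₂ 6 = 2.5850 bits.
Skewed entropy H = −Σ pᵢ log₂ pᵢ = 2.2635 bits.
ΔRT = b·(H₀ − H) = 195 × 0.3214 = 62.68 ms.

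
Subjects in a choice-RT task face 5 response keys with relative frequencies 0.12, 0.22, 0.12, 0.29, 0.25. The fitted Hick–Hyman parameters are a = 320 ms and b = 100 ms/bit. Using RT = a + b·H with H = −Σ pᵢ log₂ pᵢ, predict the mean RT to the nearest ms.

543 ms

H = 0.12·log₂(1/0.12) + 0.22·log₂(1/0.22) + 0.12·log₂(1/0.12) + 0.29·log₂(1/0.29) + 0.25·log₂(1/0.25) = 2.2326 bits.
RT = 320 + 100 × 2.2326 = 543.26 ms.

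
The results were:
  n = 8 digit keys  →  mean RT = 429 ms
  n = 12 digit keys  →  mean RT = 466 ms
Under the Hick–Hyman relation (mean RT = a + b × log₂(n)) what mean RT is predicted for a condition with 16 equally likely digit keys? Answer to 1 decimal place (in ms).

With log₂ n on the abscissa the relation is linear; from the two conditions:
  b = (466 − 429) / (log₂ 12 − log₂ 8) = 37 / (3.5850 − 3) = 63.252 ms/bit
  a = 429 − 63.252 × 3 = 239.244 ms
Then RT(16) = 239.244 + 63.252 × log₂ 16 = 239.244 + 63.252 × 4 ≈ 492.252 ms.

492.3 ms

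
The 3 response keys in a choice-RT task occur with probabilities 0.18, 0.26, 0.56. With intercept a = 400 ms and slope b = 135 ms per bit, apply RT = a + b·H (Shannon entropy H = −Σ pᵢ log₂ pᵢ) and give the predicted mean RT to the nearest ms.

Entropy contributions −pᵢ log₂ pᵢ: 0.4453, 0.5053, 0.4684; sum H = 1.4190 bits.
RT = a + bH = 400 + 135·1.4190 = 591.57 ms.

592 ms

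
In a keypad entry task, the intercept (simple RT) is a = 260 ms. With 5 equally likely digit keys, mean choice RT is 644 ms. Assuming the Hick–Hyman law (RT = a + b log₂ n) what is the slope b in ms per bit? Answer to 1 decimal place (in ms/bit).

165.4 ms/bit

5 alternatives carry log₂ 5 = 2.3219 bits; the choice cost is 644 − 260 = 384 ms, so b = 384/2.3219 = 165.380 ms/bit.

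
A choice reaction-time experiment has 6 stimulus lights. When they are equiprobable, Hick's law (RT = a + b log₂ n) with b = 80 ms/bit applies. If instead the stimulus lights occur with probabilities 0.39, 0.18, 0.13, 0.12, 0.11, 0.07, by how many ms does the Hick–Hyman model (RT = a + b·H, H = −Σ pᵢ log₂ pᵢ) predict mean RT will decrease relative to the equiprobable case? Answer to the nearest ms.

19 ms

The RT saving is b·ΔH. Equiprobable H₀ = log₂(6) = 2.5850 bits; with the given probabilities H = 2.3437 bits.
b·(H₀ − H) = 80 × (2.5850 − 2.3437) = 19.30 ms.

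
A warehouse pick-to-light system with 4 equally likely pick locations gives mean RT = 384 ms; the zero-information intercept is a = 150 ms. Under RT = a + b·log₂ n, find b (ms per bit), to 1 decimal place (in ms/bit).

4 alternatives carry log₂ 4 = 2 bits; the choice cost is 384 − 150 = 234 ms, so b = 234/2 = 117.000 ms/bit.

117.0 ms/bit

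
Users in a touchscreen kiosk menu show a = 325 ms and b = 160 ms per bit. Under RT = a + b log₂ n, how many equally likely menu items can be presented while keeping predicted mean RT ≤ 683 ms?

4

Information budget: (683 − 325)/160 = 2.2375 bits, so n ≤ 2^2.2375 = 4.716 → at most 4.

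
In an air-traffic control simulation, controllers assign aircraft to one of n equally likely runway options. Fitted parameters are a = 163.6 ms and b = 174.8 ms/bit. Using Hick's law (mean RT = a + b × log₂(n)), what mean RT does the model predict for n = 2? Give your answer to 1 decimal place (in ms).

log₂(2) = 1 bits, so RT = 163.6 + 174.8 × 1 ≈ 338.400 ms.

338.4 ms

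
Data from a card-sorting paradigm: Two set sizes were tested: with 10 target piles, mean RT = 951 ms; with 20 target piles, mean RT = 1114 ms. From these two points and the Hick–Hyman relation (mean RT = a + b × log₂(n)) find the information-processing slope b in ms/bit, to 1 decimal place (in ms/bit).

163.0 ms/bit

The slope on a log₂ axis is (1114 − 951) / (4.3219 − 3.3219) = 163.000 ms/bit.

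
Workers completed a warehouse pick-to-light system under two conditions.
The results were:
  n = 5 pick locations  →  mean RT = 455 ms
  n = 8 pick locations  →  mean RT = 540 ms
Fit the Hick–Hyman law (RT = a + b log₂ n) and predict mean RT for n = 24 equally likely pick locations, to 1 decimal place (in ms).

Fit slope and intercept:
  b = (540 − 455) / (log₂ 8 − log₂ 5) = 85 / (3 − 2.3219) = 125.355 ms/bit
  a = 455 − 125.355 × 2.3219 = 163.934 ms
Then RT(24) = 163.934 + 125.355 × log₂ 24 = 163.934 + 125.355 × 4.5850 ≈ 738.684 ms.

738.7 ms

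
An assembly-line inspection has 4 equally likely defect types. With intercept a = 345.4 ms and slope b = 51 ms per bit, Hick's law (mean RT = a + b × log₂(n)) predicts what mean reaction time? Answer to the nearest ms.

log₂(4) = 2 bits, so RT = 345.4 + 51 × 2 ≈ 447.400 ms.

447 ms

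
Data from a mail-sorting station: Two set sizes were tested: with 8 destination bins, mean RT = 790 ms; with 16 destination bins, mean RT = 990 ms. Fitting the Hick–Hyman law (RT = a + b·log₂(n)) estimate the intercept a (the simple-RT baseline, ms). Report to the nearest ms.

190 ms

Slope: b = (990 − 790) / (log₂ 16 − log₂ 8) = 200/1.0000 = 200 ms/bit.
Intercept: a = 790 − 200·log₂(8) = 190.000 ms.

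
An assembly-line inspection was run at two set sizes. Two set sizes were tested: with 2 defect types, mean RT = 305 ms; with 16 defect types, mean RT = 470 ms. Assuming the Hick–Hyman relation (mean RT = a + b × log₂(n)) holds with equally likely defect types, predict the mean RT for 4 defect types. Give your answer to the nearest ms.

With log₂ n on the abscissa the relation is linear; from the two conditions:
  b = (470 − 305) / (log₂ 16 − log₂ 2) = 165 / (4 − 1) = 55 ms/bit
  a = 305 − 55 × 1 = 250 ms
Then RT(4) = 250 + 55 × log₂ 4 = 250 + 55 × 2 ≈ 360.000 ms.

360 ms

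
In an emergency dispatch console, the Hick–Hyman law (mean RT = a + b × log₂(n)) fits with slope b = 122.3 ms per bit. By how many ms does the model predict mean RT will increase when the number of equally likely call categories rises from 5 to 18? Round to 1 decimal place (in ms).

Only the slope matters, since a is common to both: ΔRT = b·log₂(n₂/n₁).
log₂(18) − log₂(5) = 4.1699 − 2.3219 = 1.8480.
ΔRT = 122.3 × 1.8480 = 226.010 ms.

226.0 ms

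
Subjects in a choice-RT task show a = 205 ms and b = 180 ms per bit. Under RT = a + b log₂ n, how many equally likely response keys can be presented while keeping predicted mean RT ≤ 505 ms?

180·log₂ n ≤ 505 − 205 = 300, giving log₂ n ≤ 1.6667 and n ≤ 3.175. The largest whole number is 3.

3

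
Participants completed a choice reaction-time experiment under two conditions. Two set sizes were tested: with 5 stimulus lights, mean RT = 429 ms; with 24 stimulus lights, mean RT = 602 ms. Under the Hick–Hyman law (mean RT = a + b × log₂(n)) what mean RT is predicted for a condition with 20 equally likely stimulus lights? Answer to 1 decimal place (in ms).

RT is linear in log₂ n, so two points fix the line:
  b = (602 − 429) / (log₂ 24 − log₂ 5) = 173 / (4.5850 − 2.3219) = 76.446 ms/bit
  a = 429 − 76.446 × 2.3219 = 251.498 ms
Then RT(20) = 251.498 + 76.446 × log₂ 20 = 251.498 + 76.446 × 4.3219 ≈ 581.892 ms.

581.9 ms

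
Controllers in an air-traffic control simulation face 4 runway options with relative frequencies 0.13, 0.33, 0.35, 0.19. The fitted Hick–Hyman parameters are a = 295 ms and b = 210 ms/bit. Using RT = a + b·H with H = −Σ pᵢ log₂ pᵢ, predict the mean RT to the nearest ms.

693 ms

H = 0.13·log₂(1/0.13) + 0.33·log₂(1/0.33) + 0.35·log₂(1/0.35) + 0.19·log₂(1/0.19) = 1.8958 bits.
RT = 295 + 210 × 1.8958 = 693.12 ms.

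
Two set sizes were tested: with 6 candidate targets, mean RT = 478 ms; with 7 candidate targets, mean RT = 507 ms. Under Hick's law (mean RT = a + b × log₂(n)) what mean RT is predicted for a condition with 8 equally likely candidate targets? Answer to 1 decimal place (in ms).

532.1 ms

RT is linear in log₂ n, so two points fix the line:
  b = (507 − 478) / (log₂ 7 − log₂ 6) = 29 / (2.8074 − 2.5850) = 130.400 ms/bit
  a = 478 − 130.400 × 2.5850 = 140.921 ms
Then RT(8) = 140.921 + 130.400 × log₂ 8 = 140.921 + 130.400 × 3 ≈ 532.121 ms.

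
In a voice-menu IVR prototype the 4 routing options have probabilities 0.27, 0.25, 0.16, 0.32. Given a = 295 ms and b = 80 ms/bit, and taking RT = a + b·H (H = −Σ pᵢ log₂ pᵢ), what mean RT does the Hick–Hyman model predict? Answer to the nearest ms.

452 ms

H = 0.27·log₂(1/0.27) + 0.25·log₂(1/0.25) + 0.16·log₂(1/0.16) + 0.32·log₂(1/0.32) = 1.9591 bits.
RT = 295 + 80 × 1.9591 = 451.73 ms.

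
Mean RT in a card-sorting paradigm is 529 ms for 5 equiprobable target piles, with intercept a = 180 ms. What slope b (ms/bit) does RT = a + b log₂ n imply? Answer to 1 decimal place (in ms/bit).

b = (529 − 180) / log₂(5) = 349 / 2.3219 = 150.306 ms/bit.

150.3 ms/bit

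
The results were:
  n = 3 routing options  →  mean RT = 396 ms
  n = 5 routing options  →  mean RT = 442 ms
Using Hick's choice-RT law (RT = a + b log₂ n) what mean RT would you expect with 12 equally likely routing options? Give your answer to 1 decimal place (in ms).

520.8 ms

RT is linear in log₂ n, so two points fix the line:
  b = (442 − 396) / (log₂ 5 − log₂ 3) = 46 / (2.3219 − 1.5850) = 62.418 ms/bit
  a = 396 − 62.418 × 1.5850 = 297.070 ms
Then RT(12) = 297.070 + 62.418 × log₂ 12 = 297.070 + 62.418 × 3.5850 ≈ 520.836 ms.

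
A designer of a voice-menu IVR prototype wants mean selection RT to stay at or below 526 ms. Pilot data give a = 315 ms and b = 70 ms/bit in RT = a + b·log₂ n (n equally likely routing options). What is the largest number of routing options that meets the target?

8

Information budget: (526 − 315)/70 = 3.0143 bits, so n ≤ 2^3.0143 = 8.080 → at most 8.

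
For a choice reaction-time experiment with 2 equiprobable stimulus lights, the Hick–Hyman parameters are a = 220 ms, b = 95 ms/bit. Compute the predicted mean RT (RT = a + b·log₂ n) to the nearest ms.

315 ms

log₂(2) = 1 bits, so RT = 220 + 95 × 1 ≈ 315.000 ms.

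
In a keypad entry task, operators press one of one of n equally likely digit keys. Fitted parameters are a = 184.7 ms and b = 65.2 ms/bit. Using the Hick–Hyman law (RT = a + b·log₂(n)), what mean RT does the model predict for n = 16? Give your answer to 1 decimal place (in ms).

log₂(16) = 4 bits, so RT = 184.7 + 65.2 × 4 ≈ 445.500 ms.

445.5 ms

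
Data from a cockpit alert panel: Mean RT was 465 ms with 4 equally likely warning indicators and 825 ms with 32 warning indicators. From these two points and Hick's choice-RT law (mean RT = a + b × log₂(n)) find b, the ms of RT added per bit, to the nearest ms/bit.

b = (RT₂ − RT₁)/(log₂ n₂ − log₂ n₁) = (825 − 465)/(5 − 2) = 120 ms/bit.

120 ms/bit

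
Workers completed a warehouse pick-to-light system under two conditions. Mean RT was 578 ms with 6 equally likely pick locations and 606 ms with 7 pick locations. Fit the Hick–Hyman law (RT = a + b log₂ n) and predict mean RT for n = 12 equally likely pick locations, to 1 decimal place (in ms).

RT is linear in log₂ n, so two points fix the line:
  b = (606 − 578) / (log₂ 7 − log₂ 6) = 28 / (2.8074 − 2.5850) = 125.904 ms/bit
  a = 578 − 125.904 × 2.5850 = 252.544 ms
Then RT(12) = 252.544 + 125.904 × log₂ 12 = 252.544 + 125.904 × 3.5850 ≈ 703.904 ms.

703.9 ms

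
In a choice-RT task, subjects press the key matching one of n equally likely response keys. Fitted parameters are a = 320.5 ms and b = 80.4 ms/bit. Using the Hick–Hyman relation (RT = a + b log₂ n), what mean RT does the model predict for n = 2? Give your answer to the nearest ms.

401 ms

log₂(2) = 1 bits, so RT = 320.5 + 80.4 × 1 ≈ 400.900 ms.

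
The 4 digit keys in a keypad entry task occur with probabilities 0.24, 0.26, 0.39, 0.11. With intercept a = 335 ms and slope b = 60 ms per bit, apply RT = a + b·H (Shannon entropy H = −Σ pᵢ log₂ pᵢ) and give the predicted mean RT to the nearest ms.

H = 0.24·log₂(1/0.24) + 0.26·log₂(1/0.26) + 0.39·log₂(1/0.39) + 0.11·log₂(1/0.11) = 1.8795 bits.
RT = 335 + 60 × 1.8795 = 447.77 ms.

448 ms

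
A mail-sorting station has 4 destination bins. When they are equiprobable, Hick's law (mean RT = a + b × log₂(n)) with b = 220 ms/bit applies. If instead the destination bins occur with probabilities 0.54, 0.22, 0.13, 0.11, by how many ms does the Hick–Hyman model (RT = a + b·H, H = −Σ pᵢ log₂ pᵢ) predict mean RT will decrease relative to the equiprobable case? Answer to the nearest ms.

Equiprobable entropy H₀ = log₂ 4 = 2.0000 bits.
Skewed entropy H = −Σ pᵢ log₂ pᵢ = 1.6935 bits.
ΔRT = b·(H₀ − H) = 220 × 0.3065 = 67.42 ms.

67 ms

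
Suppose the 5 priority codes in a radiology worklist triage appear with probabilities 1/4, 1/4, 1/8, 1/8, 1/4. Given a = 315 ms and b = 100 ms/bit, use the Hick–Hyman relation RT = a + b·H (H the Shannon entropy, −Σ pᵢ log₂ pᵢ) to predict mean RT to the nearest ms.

540 ms

Each term −pᵢ log₂ pᵢ: 0.25·2 + 0.25·2 + 0.125·3 + 0.125·3 + 0.25·2; summed, H = 2.250 bits.
Mean RT = a + bH = 315 + 100·2.250 = 540.00 ms.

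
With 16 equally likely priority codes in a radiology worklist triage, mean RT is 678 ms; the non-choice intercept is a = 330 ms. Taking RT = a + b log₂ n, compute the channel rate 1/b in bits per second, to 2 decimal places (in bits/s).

11.49 bits/s

b = (678 − 330)/log₂ 16 = 348/4 = 87.000 ms per bit = 0.08700 s/bit; the reciprocal is 11.494 bits/s.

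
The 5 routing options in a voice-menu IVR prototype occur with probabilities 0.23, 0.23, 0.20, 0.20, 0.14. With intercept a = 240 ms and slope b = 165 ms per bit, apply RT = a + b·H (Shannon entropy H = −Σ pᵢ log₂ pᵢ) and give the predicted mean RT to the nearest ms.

Entropy contributions −pᵢ log₂ pᵢ: 0.4877, 0.4877, 0.4644, 0.4644, 0.3971; sum H = 2.3012 bits.
RT = a + bH = 240 + 165·2.3012 = 619.70 ms.

620 ms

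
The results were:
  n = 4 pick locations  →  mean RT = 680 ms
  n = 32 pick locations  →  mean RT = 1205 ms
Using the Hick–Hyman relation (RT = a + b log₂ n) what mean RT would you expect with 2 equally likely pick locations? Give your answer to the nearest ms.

Solve the two-equation system in a and b:
  b = (1205 − 680) / (log₂ 32 − log₂ 4) = 525 / (5 − 2) = 175 ms/bit
  a = 680 − 175 × 2 = 330 ms
Then RT(2) = 330 + 175 × log₂ 2 = 330 + 175 × 1 ≈ 505.000 ms.

505 ms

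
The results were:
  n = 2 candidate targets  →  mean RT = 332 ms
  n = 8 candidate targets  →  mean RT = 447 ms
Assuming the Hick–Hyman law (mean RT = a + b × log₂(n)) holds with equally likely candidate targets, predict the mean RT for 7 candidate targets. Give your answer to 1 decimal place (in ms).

Solve the two-equation system in a and b:
  b = (447 − 332) / (log₂ 8 − log₂ 2) = 115 / (3 − 1) = 57.500 ms/bit
  a = 332 − 57.500 × 1 = 274.500 ms
Then RT(7) = 274.500 + 57.500 × log₂ 7 = 274.500 + 57.500 × 2.8074 ≈ 435.923 ms.

435.9 ms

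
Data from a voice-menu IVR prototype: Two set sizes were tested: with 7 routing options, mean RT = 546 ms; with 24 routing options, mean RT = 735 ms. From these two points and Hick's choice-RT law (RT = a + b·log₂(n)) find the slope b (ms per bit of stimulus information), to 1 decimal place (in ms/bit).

Slope: b = (735 − 546) / (log₂ 24 − log₂ 7) = 189/1.7776 = 106.323 ms/bit.

106.3 ms/bit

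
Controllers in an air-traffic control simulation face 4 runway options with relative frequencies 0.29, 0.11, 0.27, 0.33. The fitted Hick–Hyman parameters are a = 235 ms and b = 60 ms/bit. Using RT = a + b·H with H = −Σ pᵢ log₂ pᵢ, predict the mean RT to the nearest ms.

H = 0.29·log₂(1/0.29) + 0.11·log₂(1/0.11) + 0.27·log₂(1/0.27) + 0.33·log₂(1/0.33) = 1.9060 bits.
RT = 235 + 60 × 1.9060 = 349.36 ms.

349 ms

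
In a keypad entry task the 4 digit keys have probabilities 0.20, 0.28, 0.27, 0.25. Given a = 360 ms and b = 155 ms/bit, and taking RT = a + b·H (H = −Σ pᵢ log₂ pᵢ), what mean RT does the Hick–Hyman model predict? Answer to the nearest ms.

Entropy contributions −pᵢ log₂ pᵢ: 0.4644, 0.5142, 0.5100, 0.5000; sum H = 1.9886 bits.
RT = a + bH = 360 + 155·1.9886 = 668.24 ms.

668 ms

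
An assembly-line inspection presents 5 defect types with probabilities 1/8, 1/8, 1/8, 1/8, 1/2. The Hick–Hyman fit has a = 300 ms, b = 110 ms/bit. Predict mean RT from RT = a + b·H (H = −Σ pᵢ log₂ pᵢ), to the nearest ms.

Each term −pᵢ log₂ pᵢ: 0.125·3 + 0.125·3 + 0.125·3 + 0.125·3 + 0.5·1; summed, H = 2.000 bits.
Mean RT = a + bH = 300 + 110·2.000 = 520.00 ms.

520 ms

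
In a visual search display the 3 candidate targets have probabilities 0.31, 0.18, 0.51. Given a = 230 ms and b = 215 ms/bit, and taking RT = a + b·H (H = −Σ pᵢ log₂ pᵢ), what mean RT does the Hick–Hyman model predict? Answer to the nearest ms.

Entropy contributions −pᵢ log₂ pᵢ: 0.5238, 0.4453, 0.4954; sum H = 1.4645 bits.
RT = a + bH = 230 + 215·1.4645 = 544.87 ms.

545 ms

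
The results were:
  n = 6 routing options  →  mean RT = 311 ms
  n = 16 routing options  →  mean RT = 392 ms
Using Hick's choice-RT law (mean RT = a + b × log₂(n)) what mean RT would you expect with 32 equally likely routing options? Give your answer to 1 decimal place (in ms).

RT is linear in log₂ n, so two points fix the line:
  b = (392 − 311) / (log₂ 16 − log₂ 6) = 81 / (4 − 2.5850) = 57.242 ms/bit
  a = 311 − 57.242 × 2.5850 = 163.031 ms
Then RT(32) = 163.031 + 57.242 × log₂ 32 = 163.031 + 57.242 × 5 ≈ 449.242 ms.

449.2 ms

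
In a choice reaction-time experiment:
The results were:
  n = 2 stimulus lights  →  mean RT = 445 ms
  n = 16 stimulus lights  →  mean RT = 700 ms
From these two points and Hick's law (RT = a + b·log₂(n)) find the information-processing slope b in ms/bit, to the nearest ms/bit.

85 ms/bit

b = (RT₂ − RT₁)/(log₂ n₂ − log₂ n₁) = (700 − 445)/(4 − 1) = 85 ms/bit.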